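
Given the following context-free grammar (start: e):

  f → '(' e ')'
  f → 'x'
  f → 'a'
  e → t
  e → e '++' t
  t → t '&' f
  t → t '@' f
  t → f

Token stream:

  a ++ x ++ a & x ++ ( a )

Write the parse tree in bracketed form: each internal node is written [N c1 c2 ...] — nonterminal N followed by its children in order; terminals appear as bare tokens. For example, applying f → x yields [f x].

e
e ++ t
e ++ t ++ t
e ++ t ++ t ++ t
t ++ t ++ t ++ t
f ++ t ++ t ++ t
a ++ t ++ t ++ t
a ++ f ++ t ++ t
a ++ x ++ t ++ t
a ++ x ++ t & f ++ t
a ++ x ++ f & f ++ t
a ++ x ++ a & f ++ t
a ++ x ++ a & x ++ t
a ++ x ++ a & x ++ f
a ++ x ++ a & x ++ ( e )
a ++ x ++ a & x ++ ( t )
a ++ x ++ a & x ++ ( f )
a ++ x ++ a & x ++ ( a )

[e [e [e [e [t [f a]]] ++ [t [f x]]] ++ [t [t [f a]] & [f x]]] ++ [t [f ( [e [t [f a]]] )]]]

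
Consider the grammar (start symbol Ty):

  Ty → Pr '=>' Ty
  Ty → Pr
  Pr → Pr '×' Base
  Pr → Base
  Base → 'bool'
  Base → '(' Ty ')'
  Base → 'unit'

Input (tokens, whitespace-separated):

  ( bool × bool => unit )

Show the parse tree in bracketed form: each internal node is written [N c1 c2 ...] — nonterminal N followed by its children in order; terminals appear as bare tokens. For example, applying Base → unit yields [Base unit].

Ty
Pr
Base
( Ty )
( Pr => Ty )
( Pr × Base => Ty )
( Base × Base => Ty )
( bool × Base => Ty )
( bool × bool => Ty )
( bool × bool => Pr )
( bool × bool => Base )
( bool × bool => unit )

[Ty [Pr [Base ( [Ty [Pr [Pr [Base bool]] × [Base bool]] => [Ty [Pr [Base unit]]]] )]]]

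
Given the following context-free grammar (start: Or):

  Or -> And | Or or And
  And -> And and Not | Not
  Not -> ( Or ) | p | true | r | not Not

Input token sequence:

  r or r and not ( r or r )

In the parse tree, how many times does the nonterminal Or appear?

4

[Or [Or [And [Not r]]] or [And [And [Not r]] and [Not not [Not ( [Or [Or [And [Not r]]] or [And [Not r]]] )]]]]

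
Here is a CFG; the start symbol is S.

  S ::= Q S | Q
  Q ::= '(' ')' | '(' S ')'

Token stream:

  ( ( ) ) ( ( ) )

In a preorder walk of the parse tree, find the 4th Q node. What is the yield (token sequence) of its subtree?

[S [Q ( [S [Q ( )]] )] [S [Q ( [S [Q ( )]] )]]]

( )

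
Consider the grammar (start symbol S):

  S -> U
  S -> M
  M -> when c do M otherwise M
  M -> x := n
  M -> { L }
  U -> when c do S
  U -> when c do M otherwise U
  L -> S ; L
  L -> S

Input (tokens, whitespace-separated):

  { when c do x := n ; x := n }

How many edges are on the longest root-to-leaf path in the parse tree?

7

[S [M { [L [S [U when c do [S [M x := n]]]] ; [L [S [M x := n]]]] }]]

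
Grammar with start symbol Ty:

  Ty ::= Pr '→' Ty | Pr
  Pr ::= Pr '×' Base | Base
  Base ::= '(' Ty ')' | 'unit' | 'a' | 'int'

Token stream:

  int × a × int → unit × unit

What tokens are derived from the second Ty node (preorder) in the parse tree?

[Ty [Pr [Pr [Pr [Base int]] × [Base a]] × [Base int]] → [Ty [Pr [Pr [Base unit]] × [Base unit]]]]

unit × unit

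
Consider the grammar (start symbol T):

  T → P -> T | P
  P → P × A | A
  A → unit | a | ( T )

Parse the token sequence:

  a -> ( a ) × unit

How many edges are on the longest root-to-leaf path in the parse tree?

[T [P [A a]] -> [T [P [P [A ( [T [P [A a]]] )]] × [A unit]]]]

8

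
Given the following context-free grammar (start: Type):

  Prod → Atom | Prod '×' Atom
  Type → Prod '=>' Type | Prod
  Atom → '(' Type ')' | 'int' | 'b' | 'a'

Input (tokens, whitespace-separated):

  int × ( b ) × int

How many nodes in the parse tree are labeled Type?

[Type [Prod [Prod [Prod [Atom int]] × [Atom ( [Type [Prod [Atom b]]] )]] × [Atom int]]]

2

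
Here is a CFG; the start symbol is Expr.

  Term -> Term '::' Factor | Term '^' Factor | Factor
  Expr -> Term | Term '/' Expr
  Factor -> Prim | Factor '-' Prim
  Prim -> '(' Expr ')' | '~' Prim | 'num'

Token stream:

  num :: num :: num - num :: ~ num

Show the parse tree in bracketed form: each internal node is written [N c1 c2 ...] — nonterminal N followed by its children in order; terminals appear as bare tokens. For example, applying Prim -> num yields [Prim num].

Expr
Term
Term :: Factor
Term :: Factor :: Factor
Term :: Factor :: Factor :: Factor
Factor :: Factor :: Factor :: Factor
Prim :: Factor :: Factor :: Factor
num :: Factor :: Factor :: Factor
num :: Prim :: Factor :: Factor
num :: num :: Factor :: Factor
num :: num :: Factor - Prim :: Factor
num :: num :: Prim - Prim :: Factor
num :: num :: num - Prim :: Factor
num :: num :: num - num :: Factor
num :: num :: num - num :: Prim
num :: num :: num - num :: ~ Prim
num :: num :: num - num :: ~ num

[Expr [Term [Term [Term [Term [Factor [Prim num]]] :: [Factor [Prim num]]] :: [Factor [Factor [Prim num]] - [Prim num]]] :: [Factor [Prim ~ [Prim num]]]]]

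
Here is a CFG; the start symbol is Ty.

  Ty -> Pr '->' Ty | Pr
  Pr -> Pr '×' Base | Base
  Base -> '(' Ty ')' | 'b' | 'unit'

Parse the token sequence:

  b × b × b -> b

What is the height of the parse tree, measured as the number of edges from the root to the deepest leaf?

[Ty [Pr [Pr [Pr [Base b]] × [Base b]] × [Base b]] -> [Ty [Pr [Base b]]]]

5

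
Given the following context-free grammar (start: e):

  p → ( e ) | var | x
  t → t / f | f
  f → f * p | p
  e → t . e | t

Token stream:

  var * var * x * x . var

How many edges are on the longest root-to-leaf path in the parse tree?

7

[e [t [f [f [f [f [p var]] * [p var]] * [p x]] * [p x]]] . [e [t [f [p var]]]]]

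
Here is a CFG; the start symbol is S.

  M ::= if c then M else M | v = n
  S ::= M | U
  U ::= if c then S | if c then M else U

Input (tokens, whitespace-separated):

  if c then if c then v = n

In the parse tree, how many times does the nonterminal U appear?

[S [U if c then [S [U if c then [S [M v = n]]]]]]

2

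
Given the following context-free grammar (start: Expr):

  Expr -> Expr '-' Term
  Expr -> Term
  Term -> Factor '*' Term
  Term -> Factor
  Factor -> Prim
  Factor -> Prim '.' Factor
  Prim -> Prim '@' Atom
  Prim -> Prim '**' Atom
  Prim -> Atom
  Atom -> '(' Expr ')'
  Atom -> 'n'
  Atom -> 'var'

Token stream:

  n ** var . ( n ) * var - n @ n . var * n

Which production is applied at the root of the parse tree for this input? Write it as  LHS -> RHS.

[Expr [Expr [Term [Factor [Prim [Prim [Atom n]] ** [Atom var]] . [Factor [Prim [Atom ( [Expr [Term [Factor [Prim [Atom n]]]]] )]]]] * [Term [Factor [Prim [Atom var]]]]]] - [Term [Factor [Prim [Prim [Atom n]] @ [Atom n]] . [Factor [Prim [Atom var]]]] * [Term [Factor [Prim [Atom n]]]]]]

Expr -> Expr '-' Term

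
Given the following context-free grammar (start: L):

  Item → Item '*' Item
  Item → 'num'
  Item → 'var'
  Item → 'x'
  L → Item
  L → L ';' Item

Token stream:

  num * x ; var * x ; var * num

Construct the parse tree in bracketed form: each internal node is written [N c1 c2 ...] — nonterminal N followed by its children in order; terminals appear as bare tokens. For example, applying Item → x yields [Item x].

L
L ; Item
L ; Item ; Item
Item ; Item ; Item
Item * Item ; Item ; Item
num * Item ; Item ; Item
num * x ; Item ; Item
num * x ; Item * Item ; Item
num * x ; var * Item ; Item
num * x ; var * x ; Item
num * x ; var * x ; Item * Item
num * x ; var * x ; var * Item
num * x ; var * x ; var * num

[L [L [L [Item [Item num] * [Item x]]] ; [Item [Item var] * [Item x]]] ; [Item [Item var] * [Item num]]]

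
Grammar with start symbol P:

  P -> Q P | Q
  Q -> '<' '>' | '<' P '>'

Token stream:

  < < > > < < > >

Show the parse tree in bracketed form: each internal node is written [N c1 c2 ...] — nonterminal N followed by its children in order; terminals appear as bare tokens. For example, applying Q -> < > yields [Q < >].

[P [Q < [P [Q < >]] >] [P [Q < [P [Q < >]] >]]]

P
Q P
< P > P
< Q > P
< < > > P
< < > > Q
< < > > < P >
< < > > < Q >
< < > > < < > >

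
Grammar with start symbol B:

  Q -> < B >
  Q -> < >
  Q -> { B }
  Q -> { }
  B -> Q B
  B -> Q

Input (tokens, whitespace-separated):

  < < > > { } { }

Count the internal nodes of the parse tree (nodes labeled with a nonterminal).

8

[B [Q < [B [Q < >]] >] [B [Q { }] [B [Q { }]]]]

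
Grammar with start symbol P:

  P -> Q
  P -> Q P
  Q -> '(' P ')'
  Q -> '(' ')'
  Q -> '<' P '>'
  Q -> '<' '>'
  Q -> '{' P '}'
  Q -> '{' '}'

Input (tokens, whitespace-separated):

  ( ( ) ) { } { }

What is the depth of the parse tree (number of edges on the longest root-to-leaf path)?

[P [Q ( [P [Q ( )]] )] [P [Q { }] [P [Q { }]]]]

4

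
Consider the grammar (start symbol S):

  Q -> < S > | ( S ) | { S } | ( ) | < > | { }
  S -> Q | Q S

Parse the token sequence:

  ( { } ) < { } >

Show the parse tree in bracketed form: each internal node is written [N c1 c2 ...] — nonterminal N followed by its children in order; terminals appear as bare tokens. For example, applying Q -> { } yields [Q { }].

[S [Q ( [S [Q { }]] )] [S [Q < [S [Q { }]] >]]]

S
Q S
( S ) S
( Q ) S
( { } ) S
( { } ) Q
( { } ) < S >
( { } ) < Q >
( { } ) < { } >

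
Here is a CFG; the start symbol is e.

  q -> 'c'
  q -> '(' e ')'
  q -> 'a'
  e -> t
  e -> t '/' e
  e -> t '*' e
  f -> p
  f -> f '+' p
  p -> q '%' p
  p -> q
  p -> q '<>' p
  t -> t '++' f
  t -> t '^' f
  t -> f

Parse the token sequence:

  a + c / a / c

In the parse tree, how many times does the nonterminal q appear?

[e [t [f [f [p [q a]]] + [p [q c]]]] / [e [t [f [p [q a]]]] / [e [t [f [p [q c]]]]]]]

4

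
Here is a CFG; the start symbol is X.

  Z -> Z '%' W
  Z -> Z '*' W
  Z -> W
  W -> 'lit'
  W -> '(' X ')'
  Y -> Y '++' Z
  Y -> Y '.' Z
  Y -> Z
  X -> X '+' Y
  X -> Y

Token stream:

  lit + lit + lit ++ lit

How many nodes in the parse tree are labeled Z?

4

[X [X [X [Y [Z [W lit]]]] + [Y [Z [W lit]]]] + [Y [Y [Z [W lit]]] ++ [Z [W lit]]]]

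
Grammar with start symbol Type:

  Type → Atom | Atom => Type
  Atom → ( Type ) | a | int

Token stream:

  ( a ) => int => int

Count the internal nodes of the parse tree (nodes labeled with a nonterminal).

[Type [Atom ( [Type [Atom a]] )] => [Type [Atom int] => [Type [Atom int]]]]

8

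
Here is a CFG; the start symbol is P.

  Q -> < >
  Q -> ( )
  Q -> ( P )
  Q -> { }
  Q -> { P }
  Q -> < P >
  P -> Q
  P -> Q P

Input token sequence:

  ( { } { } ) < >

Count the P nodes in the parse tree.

4

[P [Q ( [P [Q { }] [P [Q { }]]] )] [P [Q < >]]]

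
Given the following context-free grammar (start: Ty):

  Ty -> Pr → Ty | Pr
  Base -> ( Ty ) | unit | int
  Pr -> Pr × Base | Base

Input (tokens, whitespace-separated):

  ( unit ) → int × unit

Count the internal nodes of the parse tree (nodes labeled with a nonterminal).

[Ty [Pr [Base ( [Ty [Pr [Base unit]]] )]] → [Ty [Pr [Pr [Base int]] × [Base unit]]]]

11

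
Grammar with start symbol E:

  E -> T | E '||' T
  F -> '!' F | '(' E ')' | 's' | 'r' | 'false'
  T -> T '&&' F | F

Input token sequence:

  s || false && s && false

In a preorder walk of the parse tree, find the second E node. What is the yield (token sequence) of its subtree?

[E [E [T [F s]]] || [T [T [T [F false]] && [F s]] && [F false]]]

s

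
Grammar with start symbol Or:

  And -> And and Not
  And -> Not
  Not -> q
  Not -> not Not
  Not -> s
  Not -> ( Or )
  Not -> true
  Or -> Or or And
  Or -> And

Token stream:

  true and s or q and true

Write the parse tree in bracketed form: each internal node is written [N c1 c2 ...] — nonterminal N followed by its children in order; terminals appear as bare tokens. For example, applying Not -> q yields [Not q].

[Or [Or [And [And [Not true]] and [Not s]]] or [And [And [Not q]] and [Not true]]]

Or
Or or And
And or And
And and Not or And
Not and Not or And
true and Not or And
true and s or And
true and s or And and Not
true and s or Not and Not
true and s or q and Not
true and s or q and true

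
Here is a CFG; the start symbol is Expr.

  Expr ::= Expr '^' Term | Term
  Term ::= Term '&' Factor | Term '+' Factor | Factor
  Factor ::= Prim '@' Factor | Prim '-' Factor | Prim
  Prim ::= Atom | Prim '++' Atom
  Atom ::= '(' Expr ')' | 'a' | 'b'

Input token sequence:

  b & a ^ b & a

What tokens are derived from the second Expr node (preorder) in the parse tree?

b & a

[Expr [Expr [Term [Term [Factor [Prim [Atom b]]]] & [Factor [Prim [Atom a]]]]] ^ [Term [Term [Factor [Prim [Atom b]]]] & [Factor [Prim [Atom a]]]]]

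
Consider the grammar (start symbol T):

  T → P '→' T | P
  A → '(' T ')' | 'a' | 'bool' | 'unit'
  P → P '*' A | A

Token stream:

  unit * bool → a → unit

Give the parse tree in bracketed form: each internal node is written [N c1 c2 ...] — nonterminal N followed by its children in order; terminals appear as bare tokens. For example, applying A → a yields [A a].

[T [P [P [A unit]] * [A bool]] → [T [P [A a]] → [T [P [A unit]]]]]

T
P → T
P * A → T
A * A → T
unit * A → T
unit * bool → T
unit * bool → P → T
unit * bool → A → T
unit * bool → a → T
unit * bool → a → P
unit * bool → a → A
unit * bool → a → unit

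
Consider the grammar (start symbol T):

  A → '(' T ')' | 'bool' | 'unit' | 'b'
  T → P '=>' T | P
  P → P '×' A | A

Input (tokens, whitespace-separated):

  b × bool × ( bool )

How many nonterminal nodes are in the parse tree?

10

[T [P [P [P [A b]] × [A bool]] × [A ( [T [P [A bool]]] )]]]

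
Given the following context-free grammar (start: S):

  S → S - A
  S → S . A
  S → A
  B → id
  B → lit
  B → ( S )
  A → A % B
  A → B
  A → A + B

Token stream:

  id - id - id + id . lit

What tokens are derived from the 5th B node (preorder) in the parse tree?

[S [S [S [S [A [B id]]] - [A [B id]]] - [A [A [B id]] + [B id]]] . [A [B lit]]]

lit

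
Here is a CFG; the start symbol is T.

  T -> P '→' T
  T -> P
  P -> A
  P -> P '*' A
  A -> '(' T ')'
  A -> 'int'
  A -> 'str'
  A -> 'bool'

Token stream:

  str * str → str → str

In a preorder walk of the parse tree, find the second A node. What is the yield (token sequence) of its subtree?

[T [P [P [A str]] * [A str]] → [T [P [A str]] → [T [P [A str]]]]]

str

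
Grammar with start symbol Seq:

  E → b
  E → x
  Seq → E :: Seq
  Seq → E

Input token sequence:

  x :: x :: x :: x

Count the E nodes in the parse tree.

4

[Seq [E x] :: [Seq [E x] :: [Seq [E x] :: [Seq [E x]]]]]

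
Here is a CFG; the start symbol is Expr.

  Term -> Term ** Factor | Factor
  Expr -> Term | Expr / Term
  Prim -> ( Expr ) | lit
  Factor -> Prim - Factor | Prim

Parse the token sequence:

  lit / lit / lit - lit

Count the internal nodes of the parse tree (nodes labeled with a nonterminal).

14

[Expr [Expr [Expr [Term [Factor [Prim lit]]]] / [Term [Factor [Prim lit]]]] / [Term [Factor [Prim lit] - [Factor [Prim lit]]]]]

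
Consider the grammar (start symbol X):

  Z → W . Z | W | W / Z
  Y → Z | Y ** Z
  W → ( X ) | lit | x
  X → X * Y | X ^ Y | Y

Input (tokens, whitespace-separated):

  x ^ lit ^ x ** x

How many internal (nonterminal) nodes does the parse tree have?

15

[X [X [X [Y [Z [W x]]]] ^ [Y [Z [W lit]]]] ^ [Y [Y [Z [W x]]] ** [Z [W x]]]]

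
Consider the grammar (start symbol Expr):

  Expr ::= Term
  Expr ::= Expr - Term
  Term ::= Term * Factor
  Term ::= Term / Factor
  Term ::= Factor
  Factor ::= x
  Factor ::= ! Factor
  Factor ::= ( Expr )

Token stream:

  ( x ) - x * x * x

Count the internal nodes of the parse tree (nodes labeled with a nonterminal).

[Expr [Expr [Term [Factor ( [Expr [Term [Factor x]]] )]]] - [Term [Term [Term [Factor x]] * [Factor x]] * [Factor x]]]

13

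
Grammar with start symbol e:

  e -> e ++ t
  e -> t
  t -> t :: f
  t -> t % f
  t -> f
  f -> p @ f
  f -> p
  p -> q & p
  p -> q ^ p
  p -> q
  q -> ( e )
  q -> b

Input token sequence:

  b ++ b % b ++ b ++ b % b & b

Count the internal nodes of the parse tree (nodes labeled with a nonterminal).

30

[e [e [e [e [t [f [p [q b]]]]] ++ [t [t [f [p [q b]]]] % [f [p [q b]]]]] ++ [t [f [p [q b]]]]] ++ [t [t [f [p [q b]]]] % [f [p [q b] & [p [q b]]]]]]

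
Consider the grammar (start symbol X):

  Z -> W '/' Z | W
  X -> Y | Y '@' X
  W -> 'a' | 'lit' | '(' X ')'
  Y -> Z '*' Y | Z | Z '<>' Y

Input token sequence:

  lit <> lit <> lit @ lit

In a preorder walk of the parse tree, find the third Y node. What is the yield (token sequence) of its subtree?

lit

[X [Y [Z [W lit]] <> [Y [Z [W lit]] <> [Y [Z [W lit]]]]] @ [X [Y [Z [W lit]]]]]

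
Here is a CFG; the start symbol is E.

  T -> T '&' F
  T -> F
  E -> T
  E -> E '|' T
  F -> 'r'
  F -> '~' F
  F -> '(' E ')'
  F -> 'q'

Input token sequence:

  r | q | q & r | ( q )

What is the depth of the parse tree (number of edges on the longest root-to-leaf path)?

[E [E [E [E [T [F r]]] | [T [F q]]] | [T [T [F q]] & [F r]]] | [T [F ( [E [T [F q]]] )]]]

6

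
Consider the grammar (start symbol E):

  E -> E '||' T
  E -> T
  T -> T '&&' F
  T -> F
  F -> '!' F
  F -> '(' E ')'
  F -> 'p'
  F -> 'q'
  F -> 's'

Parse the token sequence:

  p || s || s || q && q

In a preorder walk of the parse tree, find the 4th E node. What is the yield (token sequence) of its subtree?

p

[E [E [E [E [T [F p]]] || [T [F s]]] || [T [F s]]] || [T [T [F q]] && [F q]]]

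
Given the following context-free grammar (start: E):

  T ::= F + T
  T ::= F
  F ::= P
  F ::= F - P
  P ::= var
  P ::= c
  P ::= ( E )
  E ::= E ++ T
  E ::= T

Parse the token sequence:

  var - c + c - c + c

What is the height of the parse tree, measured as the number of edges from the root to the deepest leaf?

6

[E [T [F [F [P var]] - [P c]] + [T [F [F [P c]] - [P c]] + [T [F [P c]]]]]]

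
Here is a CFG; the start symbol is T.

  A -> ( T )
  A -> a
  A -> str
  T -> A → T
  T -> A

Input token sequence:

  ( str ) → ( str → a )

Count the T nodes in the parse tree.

5

[T [A ( [T [A str]] )] → [T [A ( [T [A str] → [T [A a]]] )]]]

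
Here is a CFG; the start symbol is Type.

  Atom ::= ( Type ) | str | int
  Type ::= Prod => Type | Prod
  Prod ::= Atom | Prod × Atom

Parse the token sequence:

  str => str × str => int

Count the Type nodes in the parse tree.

3

[Type [Prod [Atom str]] => [Type [Prod [Prod [Atom str]] × [Atom str]] => [Type [Prod [Atom int]]]]]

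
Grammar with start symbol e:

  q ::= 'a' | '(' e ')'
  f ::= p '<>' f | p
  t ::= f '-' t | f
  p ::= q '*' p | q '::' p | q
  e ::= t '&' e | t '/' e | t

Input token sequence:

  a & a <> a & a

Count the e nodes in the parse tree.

3

[e [t [f [p [q a]]]] & [e [t [f [p [q a]] <> [f [p [q a]]]]] & [e [t [f [p [q a]]]]]]]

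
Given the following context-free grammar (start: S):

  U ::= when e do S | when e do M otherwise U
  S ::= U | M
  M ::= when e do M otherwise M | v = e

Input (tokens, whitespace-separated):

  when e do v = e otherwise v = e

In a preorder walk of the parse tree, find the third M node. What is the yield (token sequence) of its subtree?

v = e

[S [M when e do [M v = e] otherwise [M v = e]]]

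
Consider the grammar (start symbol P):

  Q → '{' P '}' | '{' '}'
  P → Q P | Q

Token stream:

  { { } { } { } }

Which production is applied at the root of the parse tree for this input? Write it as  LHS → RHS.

[P [Q { [P [Q { }] [P [Q { }] [P [Q { }]]]] }]]

P → Q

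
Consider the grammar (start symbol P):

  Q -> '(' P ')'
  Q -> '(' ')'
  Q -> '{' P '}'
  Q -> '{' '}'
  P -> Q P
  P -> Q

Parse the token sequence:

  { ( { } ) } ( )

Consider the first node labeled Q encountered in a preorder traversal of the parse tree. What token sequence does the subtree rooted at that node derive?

{ ( { } ) }

[P [Q { [P [Q ( [P [Q { }]] )]] }] [P [Q ( )]]]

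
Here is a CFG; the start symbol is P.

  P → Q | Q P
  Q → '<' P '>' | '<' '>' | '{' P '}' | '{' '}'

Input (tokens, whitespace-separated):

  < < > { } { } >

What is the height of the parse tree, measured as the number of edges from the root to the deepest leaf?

6

[P [Q < [P [Q < >] [P [Q { }] [P [Q { }]]]] >]]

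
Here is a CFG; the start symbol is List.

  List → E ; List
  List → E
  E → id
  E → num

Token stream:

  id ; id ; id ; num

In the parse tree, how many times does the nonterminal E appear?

4

[List [E id] ; [List [E id] ; [List [E id] ; [List [E num]]]]]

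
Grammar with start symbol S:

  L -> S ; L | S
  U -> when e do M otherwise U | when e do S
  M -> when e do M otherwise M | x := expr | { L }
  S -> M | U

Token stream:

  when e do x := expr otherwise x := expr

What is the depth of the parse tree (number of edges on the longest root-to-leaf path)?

3

[S [M when e do [M x := expr] otherwise [M x := expr]]]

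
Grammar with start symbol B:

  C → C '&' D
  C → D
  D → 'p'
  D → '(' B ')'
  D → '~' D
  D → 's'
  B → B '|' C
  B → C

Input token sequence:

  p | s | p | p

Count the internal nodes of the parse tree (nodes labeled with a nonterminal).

[B [B [B [B [C [D p]]] | [C [D s]]] | [C [D p]]] | [C [D p]]]

12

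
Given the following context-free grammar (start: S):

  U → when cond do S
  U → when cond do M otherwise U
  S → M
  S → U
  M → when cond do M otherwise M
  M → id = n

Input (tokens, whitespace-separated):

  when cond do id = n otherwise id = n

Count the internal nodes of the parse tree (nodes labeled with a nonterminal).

[S [M when cond do [M id = n] otherwise [M id = n]]]

4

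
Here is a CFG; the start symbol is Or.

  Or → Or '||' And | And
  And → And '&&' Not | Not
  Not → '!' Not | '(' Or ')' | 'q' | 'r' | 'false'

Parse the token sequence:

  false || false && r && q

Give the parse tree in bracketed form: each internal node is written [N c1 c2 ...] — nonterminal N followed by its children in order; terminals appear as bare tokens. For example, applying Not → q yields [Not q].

Or
Or || And
And || And
Not || And
false || And
false || And && Not
false || And && Not && Not
false || Not && Not && Not
false || false && Not && Not
false || false && r && Not
false || false && r && q

[Or [Or [And [Not false]]] || [And [And [And [Not false]] && [Not r]] && [Not q]]]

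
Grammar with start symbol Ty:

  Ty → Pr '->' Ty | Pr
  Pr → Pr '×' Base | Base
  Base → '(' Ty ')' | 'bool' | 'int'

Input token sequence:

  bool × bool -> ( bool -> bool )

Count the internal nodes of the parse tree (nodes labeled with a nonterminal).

14

[Ty [Pr [Pr [Base bool]] × [Base bool]] -> [Ty [Pr [Base ( [Ty [Pr [Base bool]] -> [Ty [Pr [Base bool]]]] )]]]]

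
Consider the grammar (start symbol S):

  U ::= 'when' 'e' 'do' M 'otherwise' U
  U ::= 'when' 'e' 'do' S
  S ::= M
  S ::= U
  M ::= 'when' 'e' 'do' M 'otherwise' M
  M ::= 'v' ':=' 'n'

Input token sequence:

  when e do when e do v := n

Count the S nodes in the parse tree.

[S [U when e do [S [U when e do [S [M v := n]]]]]]

3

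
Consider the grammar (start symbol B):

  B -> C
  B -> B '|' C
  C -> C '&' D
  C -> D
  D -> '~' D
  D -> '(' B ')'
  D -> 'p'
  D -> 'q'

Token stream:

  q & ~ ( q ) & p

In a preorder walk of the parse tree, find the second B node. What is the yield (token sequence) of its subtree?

q

[B [C [C [C [D q]] & [D ~ [D ( [B [C [D q]]] )]]] & [D p]]]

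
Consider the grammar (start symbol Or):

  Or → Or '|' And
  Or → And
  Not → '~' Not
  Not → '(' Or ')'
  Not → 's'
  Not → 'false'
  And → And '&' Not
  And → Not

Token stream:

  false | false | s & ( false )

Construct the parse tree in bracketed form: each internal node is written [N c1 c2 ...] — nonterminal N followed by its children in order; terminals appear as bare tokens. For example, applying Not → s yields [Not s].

[Or [Or [Or [And [Not false]]] | [And [Not false]]] | [And [And [Not s]] & [Not ( [Or [And [Not false]]] )]]]

Or
Or | And
Or | And | And
And | And | And
Not | And | And
false | And | And
false | Not | And
false | false | And
false | false | And & Not
false | false | Not & Not
false | false | s & Not
false | false | s & ( Or )
false | false | s & ( And )
false | false | s & ( Not )
false | false | s & ( false )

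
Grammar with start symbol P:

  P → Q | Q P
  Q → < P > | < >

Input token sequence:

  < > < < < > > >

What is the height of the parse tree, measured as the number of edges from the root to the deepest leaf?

7

[P [Q < >] [P [Q < [P [Q < [P [Q < >]] >]] >]]]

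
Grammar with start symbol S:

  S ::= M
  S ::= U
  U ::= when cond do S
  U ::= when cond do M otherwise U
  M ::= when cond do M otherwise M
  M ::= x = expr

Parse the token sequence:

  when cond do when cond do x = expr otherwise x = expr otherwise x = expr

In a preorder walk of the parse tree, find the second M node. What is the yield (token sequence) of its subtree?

[S [M when cond do [M when cond do [M x = expr] otherwise [M x = expr]] otherwise [M x = expr]]]

when cond do x = expr otherwise x = expr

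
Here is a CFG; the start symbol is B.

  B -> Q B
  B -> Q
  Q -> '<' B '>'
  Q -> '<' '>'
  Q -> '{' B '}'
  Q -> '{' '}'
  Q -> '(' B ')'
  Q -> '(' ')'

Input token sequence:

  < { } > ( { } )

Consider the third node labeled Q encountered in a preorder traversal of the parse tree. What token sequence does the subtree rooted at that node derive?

[B [Q < [B [Q { }]] >] [B [Q ( [B [Q { }]] )]]]

( { } )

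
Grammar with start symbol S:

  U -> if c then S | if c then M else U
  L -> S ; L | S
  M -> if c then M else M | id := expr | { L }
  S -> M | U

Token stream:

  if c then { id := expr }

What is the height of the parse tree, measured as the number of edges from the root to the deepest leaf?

[S [U if c then [S [M { [L [S [M id := expr]]] }]]]]

7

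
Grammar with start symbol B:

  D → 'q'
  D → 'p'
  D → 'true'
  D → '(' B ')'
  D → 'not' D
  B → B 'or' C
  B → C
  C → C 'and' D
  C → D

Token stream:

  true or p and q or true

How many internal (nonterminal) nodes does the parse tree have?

[B [B [B [C [D true]]] or [C [C [D p]] and [D q]]] or [C [D true]]]

11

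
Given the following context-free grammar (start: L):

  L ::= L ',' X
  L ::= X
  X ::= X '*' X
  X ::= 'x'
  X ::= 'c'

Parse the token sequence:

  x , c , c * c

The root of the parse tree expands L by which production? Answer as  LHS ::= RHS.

L ::= L ',' X

[L [L [L [X x]] , [X c]] , [X [X c] * [X c]]]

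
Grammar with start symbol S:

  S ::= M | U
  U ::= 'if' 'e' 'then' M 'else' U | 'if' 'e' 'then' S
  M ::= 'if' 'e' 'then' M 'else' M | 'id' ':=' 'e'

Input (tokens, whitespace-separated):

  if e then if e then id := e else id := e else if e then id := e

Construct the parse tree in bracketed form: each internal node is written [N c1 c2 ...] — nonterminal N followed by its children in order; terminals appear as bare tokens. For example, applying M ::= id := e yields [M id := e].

S
U
if e then M else U
if e then if e then M else M else U
if e then if e then id := e else M else U
if e then if e then id := e else id := e else U
if e then if e then id := e else id := e else if e then S
if e then if e then id := e else id := e else if e then M
if e then if e then id := e else id := e else if e then id := e

[S [U if e then [M if e then [M id := e] else [M id := e]] else [U if e then [S [M id := e]]]]]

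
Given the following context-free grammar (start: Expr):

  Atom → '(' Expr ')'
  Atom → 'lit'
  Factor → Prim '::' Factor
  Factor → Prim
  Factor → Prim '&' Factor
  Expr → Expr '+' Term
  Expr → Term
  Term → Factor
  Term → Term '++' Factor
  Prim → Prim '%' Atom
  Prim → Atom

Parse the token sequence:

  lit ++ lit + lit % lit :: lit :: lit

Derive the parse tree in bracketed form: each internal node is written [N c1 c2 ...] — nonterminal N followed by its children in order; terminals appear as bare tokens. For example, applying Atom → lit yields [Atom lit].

Expr
Expr + Term
Term + Term
Term ++ Factor + Term
Factor ++ Factor + Term
Prim ++ Factor + Term
Atom ++ Factor + Term
lit ++ Factor + Term
lit ++ Prim + Term
lit ++ Atom + Term
lit ++ lit + Term
lit ++ lit + Factor
lit ++ lit + Prim :: Factor
lit ++ lit + Prim % Atom :: Factor
lit ++ lit + Atom % Atom :: Factor
lit ++ lit + lit % Atom :: Factor
lit ++ lit + lit % lit :: Factor
lit ++ lit + lit % lit :: Prim :: Factor
lit ++ lit + lit % lit :: Atom :: Factor
lit ++ lit + lit % lit :: lit :: Factor
lit ++ lit + lit % lit :: lit :: Prim
lit ++ lit + lit % lit :: lit :: Atom
lit ++ lit + lit % lit :: lit :: lit

[Expr [Expr [Term [Term [Factor [Prim [Atom lit]]]] ++ [Factor [Prim [Atom lit]]]]] + [Term [Factor [Prim [Prim [Atom lit]] % [Atom lit]] :: [Factor [Prim [Atom lit]] :: [Factor [Prim [Atom lit]]]]]]]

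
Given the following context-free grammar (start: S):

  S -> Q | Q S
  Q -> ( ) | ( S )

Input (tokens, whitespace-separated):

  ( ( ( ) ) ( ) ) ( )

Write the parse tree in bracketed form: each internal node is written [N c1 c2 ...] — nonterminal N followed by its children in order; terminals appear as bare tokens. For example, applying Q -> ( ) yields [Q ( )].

[S [Q ( [S [Q ( [S [Q ( )]] )] [S [Q ( )]]] )] [S [Q ( )]]]

S
Q S
( S ) S
( Q S ) S
( ( S ) S ) S
( ( Q ) S ) S
( ( ( ) ) S ) S
( ( ( ) ) Q ) S
( ( ( ) ) ( ) ) S
( ( ( ) ) ( ) ) Q
( ( ( ) ) ( ) ) ( )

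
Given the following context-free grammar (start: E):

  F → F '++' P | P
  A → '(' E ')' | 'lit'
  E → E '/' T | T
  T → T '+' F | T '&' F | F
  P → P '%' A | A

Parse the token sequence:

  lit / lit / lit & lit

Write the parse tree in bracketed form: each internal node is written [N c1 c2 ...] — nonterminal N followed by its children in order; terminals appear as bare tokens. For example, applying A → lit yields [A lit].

[E [E [E [T [F [P [A lit]]]]] / [T [F [P [A lit]]]]] / [T [T [F [P [A lit]]]] & [F [P [A lit]]]]]

E
E / T
E / T / T
T / T / T
F / T / T
P / T / T
A / T / T
lit / T / T
lit / F / T
lit / P / T
lit / A / T
lit / lit / T
lit / lit / T & F
lit / lit / F & F
lit / lit / P & F
lit / lit / A & F
lit / lit / lit & F
lit / lit / lit & P
lit / lit / lit & A
lit / lit / lit & lit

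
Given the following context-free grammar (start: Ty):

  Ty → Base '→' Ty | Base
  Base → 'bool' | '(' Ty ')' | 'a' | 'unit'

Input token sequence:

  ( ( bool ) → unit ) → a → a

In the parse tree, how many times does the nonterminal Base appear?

6

[Ty [Base ( [Ty [Base ( [Ty [Base bool]] )] → [Ty [Base unit]]] )] → [Ty [Base a] → [Ty [Base a]]]]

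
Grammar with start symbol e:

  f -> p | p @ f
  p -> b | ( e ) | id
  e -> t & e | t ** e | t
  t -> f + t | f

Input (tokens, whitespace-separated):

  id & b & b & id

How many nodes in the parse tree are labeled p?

[e [t [f [p id]]] & [e [t [f [p b]]] & [e [t [f [p b]]] & [e [t [f [p id]]]]]]]

4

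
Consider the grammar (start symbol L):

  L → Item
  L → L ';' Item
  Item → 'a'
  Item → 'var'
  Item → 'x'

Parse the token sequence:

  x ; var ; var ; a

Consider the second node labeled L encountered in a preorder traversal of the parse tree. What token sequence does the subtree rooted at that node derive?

[L [L [L [L [Item x]] ; [Item var]] ; [Item var]] ; [Item a]]

x ; var ; var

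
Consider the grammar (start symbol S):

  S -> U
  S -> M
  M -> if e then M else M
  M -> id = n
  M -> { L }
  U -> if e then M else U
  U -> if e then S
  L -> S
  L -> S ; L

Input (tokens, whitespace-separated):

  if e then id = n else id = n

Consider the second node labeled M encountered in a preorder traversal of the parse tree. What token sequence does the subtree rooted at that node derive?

id = n

[S [M if e then [M id = n] else [M id = n]]]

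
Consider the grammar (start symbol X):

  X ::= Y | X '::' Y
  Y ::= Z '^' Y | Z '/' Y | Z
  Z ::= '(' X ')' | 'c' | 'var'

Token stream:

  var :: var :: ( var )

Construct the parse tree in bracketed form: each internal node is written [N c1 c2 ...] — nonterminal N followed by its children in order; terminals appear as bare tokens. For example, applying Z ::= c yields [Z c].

X
X :: Y
X :: Y :: Y
Y :: Y :: Y
Z :: Y :: Y
var :: Y :: Y
var :: Z :: Y
var :: var :: Y
var :: var :: Z
var :: var :: ( X )
var :: var :: ( Y )
var :: var :: ( Z )
var :: var :: ( var )

[X [X [X [Y [Z var]]] :: [Y [Z var]]] :: [Y [Z ( [X [Y [Z var]]] )]]]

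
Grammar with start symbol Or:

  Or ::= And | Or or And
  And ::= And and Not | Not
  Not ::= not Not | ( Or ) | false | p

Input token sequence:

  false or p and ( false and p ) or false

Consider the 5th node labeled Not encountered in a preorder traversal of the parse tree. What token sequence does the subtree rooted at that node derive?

p

[Or [Or [Or [And [Not false]]] or [And [And [Not p]] and [Not ( [Or [And [And [Not false]] and [Not p]]] )]]] or [And [Not false]]]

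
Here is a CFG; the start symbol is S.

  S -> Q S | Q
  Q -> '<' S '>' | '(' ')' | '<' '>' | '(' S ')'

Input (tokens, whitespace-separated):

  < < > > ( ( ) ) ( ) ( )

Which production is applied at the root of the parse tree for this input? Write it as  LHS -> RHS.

[S [Q < [S [Q < >]] >] [S [Q ( [S [Q ( )]] )] [S [Q ( )] [S [Q ( )]]]]]

S -> Q S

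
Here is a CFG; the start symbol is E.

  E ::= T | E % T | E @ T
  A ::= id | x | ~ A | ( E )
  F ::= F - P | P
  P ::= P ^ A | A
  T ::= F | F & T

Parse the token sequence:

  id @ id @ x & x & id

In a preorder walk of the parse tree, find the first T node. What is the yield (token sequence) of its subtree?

[E [E [E [T [F [P [A id]]]]] @ [T [F [P [A id]]]]] @ [T [F [P [A x]]] & [T [F [P [A x]]] & [T [F [P [A id]]]]]]]

id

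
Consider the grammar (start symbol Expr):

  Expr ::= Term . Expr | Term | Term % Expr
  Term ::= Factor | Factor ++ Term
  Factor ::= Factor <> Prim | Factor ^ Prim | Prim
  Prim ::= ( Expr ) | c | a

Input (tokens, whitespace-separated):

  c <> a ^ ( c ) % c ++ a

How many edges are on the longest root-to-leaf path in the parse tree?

8

[Expr [Term [Factor [Factor [Factor [Prim c]] <> [Prim a]] ^ [Prim ( [Expr [Term [Factor [Prim c]]]] )]]] % [Expr [Term [Factor [Prim c]] ++ [Term [Factor [Prim a]]]]]]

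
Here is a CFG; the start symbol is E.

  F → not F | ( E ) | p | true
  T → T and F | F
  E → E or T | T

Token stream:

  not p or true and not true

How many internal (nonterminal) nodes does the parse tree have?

10

[E [E [T [F not [F p]]]] or [T [T [F true]] and [F not [F true]]]]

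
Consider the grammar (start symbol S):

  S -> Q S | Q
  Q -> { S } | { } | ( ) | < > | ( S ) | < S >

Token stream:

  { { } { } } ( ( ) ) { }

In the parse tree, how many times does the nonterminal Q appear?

[S [Q { [S [Q { }] [S [Q { }]]] }] [S [Q ( [S [Q ( )]] )] [S [Q { }]]]]

6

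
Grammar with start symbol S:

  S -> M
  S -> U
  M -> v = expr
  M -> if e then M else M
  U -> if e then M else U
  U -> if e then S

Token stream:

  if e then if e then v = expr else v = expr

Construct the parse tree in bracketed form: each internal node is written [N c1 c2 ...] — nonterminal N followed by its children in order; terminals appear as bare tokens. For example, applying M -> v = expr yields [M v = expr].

[S [U if e then [S [M if e then [M v = expr] else [M v = expr]]]]]

S
U
if e then S
if e then M
if e then if e then M else M
if e then if e then v = expr else M
if e then if e then v = expr else v = expr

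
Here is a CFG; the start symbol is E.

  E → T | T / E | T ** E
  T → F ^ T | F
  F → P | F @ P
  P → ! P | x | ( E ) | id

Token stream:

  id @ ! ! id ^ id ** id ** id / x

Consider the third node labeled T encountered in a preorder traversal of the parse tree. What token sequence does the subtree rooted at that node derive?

[E [T [F [F [P id]] @ [P ! [P ! [P id]]]] ^ [T [F [P id]]]] ** [E [T [F [P id]]] ** [E [T [F [P id]]] / [E [T [F [P x]]]]]]]

id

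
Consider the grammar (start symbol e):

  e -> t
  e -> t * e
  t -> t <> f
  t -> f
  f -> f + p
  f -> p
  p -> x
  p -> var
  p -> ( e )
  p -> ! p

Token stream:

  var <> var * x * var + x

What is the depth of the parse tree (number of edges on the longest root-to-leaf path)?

7

[e [t [t [f [p var]]] <> [f [p var]]] * [e [t [f [p x]]] * [e [t [f [f [p var]] + [p x]]]]]]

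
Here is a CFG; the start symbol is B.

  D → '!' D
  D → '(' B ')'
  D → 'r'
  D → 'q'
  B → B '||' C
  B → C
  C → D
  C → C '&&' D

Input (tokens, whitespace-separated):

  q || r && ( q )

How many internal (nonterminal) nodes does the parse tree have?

[B [B [C [D q]]] || [C [C [D r]] && [D ( [B [C [D q]]] )]]]

11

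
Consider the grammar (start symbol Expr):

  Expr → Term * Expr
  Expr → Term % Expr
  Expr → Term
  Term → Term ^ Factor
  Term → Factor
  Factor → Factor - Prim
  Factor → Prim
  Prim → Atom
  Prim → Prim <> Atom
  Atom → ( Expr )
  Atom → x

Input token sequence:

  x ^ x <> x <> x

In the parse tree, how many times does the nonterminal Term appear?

[Expr [Term [Term [Factor [Prim [Atom x]]]] ^ [Factor [Prim [Prim [Prim [Atom x]] <> [Atom x]] <> [Atom x]]]]]

2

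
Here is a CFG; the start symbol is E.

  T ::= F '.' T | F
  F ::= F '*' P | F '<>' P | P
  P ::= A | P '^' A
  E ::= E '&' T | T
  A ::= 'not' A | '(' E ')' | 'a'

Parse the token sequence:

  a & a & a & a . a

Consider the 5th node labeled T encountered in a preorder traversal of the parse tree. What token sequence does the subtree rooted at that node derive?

[E [E [E [E [T [F [P [A a]]]]] & [T [F [P [A a]]]]] & [T [F [P [A a]]]]] & [T [F [P [A a]]] . [T [F [P [A a]]]]]]

a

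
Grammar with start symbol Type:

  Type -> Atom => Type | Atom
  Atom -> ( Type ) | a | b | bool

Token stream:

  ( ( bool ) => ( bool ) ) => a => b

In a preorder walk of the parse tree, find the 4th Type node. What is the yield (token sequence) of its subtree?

( bool )

[Type [Atom ( [Type [Atom ( [Type [Atom bool]] )] => [Type [Atom ( [Type [Atom bool]] )]]] )] => [Type [Atom a] => [Type [Atom b]]]]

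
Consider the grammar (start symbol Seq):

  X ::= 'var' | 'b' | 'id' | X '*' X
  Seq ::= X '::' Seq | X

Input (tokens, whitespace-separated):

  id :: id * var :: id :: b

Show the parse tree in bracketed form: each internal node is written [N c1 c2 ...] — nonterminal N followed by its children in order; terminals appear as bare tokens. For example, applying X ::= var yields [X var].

[Seq [X id] :: [Seq [X [X id] * [X var]] :: [Seq [X id] :: [Seq [X b]]]]]

Seq
X :: Seq
id :: Seq
id :: X :: Seq
id :: X * X :: Seq
id :: id * X :: Seq
id :: id * var :: Seq
id :: id * var :: X :: Seq
id :: id * var :: id :: Seq
id :: id * var :: id :: X
id :: id * var :: id :: b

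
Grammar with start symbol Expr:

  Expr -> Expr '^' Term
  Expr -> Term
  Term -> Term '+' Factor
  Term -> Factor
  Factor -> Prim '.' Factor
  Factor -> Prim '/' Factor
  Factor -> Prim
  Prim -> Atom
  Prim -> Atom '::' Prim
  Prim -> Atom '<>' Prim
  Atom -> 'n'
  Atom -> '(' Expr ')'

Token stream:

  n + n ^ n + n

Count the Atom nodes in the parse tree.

[Expr [Expr [Term [Term [Factor [Prim [Atom n]]]] + [Factor [Prim [Atom n]]]]] ^ [Term [Term [Factor [Prim [Atom n]]]] + [Factor [Prim [Atom n]]]]]

4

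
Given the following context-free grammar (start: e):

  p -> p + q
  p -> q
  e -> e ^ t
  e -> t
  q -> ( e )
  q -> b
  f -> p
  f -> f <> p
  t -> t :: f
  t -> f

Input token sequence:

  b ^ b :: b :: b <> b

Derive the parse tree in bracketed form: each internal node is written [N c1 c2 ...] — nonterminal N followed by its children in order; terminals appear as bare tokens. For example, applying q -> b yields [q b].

[e [e [t [f [p [q b]]]]] ^ [t [t [t [f [p [q b]]]] :: [f [p [q b]]]] :: [f [f [p [q b]]] <> [p [q b]]]]]

e
e ^ t
t ^ t
f ^ t
p ^ t
q ^ t
b ^ t
b ^ t :: f
b ^ t :: f :: f
b ^ f :: f :: f
b ^ p :: f :: f
b ^ q :: f :: f
b ^ b :: f :: f
b ^ b :: p :: f
b ^ b :: q :: f
b ^ b :: b :: f
b ^ b :: b :: f <> p
b ^ b :: b :: p <> p
b ^ b :: b :: q <> p
b ^ b :: b :: b <> p
b ^ b :: b :: b <> q
b ^ b :: b :: b <> b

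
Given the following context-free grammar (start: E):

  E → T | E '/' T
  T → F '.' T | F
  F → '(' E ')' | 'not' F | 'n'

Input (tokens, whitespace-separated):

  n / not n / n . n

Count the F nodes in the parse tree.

[E [E [E [T [F n]]] / [T [F not [F n]]]] / [T [F n] . [T [F n]]]]

5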